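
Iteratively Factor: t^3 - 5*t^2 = (t)*(t^2 - 5*t) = t*(t - 5)*(t)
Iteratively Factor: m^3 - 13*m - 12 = (m - 4)*(m^2 + 4*m + 3) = (m - 4)*(m + 3)*(m + 1)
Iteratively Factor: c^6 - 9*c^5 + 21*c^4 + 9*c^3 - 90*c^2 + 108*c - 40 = (c - 1)*(c^5 - 8*c^4 + 13*c^3 + 22*c^2 - 68*c + 40) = (c - 2)*(c - 1)*(c^4 - 6*c^3 + c^2 + 24*c - 20) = (c - 5)*(c - 2)*(c - 1)*(c^3 - c^2 - 4*c + 4) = (c - 5)*(c - 2)^2*(c - 1)*(c^2 + c - 2) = (c - 5)*(c - 2)^2*(c - 1)*(c + 2)*(c - 1)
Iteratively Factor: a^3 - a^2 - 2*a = (a - 2)*(a^2 + a) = a*(a - 2)*(a + 1)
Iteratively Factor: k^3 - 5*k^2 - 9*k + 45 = (k - 5)*(k^2 - 9) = (k - 5)*(k - 3)*(k + 3)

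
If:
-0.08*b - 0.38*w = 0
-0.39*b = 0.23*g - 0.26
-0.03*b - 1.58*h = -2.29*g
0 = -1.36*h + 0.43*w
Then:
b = 0.68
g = -0.02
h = -0.05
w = -0.14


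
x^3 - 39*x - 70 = (x - 7)*(x + 2)*(x + 5)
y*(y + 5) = y^2 + 5*y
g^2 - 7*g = g*(g - 7)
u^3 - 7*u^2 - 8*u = u*(u - 8)*(u + 1)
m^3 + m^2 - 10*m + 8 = (m - 2)*(m - 1)*(m + 4)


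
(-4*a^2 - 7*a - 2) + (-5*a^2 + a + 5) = -9*a^2 - 6*a + 3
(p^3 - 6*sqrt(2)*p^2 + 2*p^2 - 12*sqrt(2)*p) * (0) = 0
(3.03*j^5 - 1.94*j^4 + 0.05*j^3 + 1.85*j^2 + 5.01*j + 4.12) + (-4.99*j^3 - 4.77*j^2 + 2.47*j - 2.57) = 3.03*j^5 - 1.94*j^4 - 4.94*j^3 - 2.92*j^2 + 7.48*j + 1.55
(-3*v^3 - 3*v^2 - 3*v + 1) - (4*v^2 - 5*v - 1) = -3*v^3 - 7*v^2 + 2*v + 2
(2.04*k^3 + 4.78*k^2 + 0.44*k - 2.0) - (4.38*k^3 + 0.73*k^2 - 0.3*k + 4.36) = -2.34*k^3 + 4.05*k^2 + 0.74*k - 6.36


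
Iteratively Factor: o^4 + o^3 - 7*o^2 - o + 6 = (o - 2)*(o^3 + 3*o^2 - o - 3) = (o - 2)*(o + 1)*(o^2 + 2*o - 3) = (o - 2)*(o + 1)*(o + 3)*(o - 1)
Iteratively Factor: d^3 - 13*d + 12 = (d + 4)*(d^2 - 4*d + 3) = (d - 1)*(d + 4)*(d - 3)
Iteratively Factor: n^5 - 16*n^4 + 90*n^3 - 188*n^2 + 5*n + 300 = (n - 4)*(n^4 - 12*n^3 + 42*n^2 - 20*n - 75) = (n - 5)*(n - 4)*(n^3 - 7*n^2 + 7*n + 15) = (n - 5)*(n - 4)*(n + 1)*(n^2 - 8*n + 15) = (n - 5)*(n - 4)*(n - 3)*(n + 1)*(n - 5)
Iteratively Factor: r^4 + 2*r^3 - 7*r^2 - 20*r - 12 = (r + 2)*(r^3 - 7*r - 6) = (r - 3)*(r + 2)*(r^2 + 3*r + 2) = (r - 3)*(r + 1)*(r + 2)*(r + 2)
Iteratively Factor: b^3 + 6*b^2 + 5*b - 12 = (b + 4)*(b^2 + 2*b - 3) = (b - 1)*(b + 4)*(b + 3)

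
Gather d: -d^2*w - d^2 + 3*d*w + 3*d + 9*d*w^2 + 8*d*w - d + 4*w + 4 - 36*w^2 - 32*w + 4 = d^2*(-w - 1) + d*(9*w^2 + 11*w + 2) - 36*w^2 - 28*w + 8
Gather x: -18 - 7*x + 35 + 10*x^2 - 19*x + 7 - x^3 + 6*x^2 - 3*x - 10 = -x^3 + 16*x^2 - 29*x + 14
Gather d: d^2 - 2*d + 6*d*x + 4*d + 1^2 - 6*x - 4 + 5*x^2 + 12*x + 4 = d^2 + d*(6*x + 2) + 5*x^2 + 6*x + 1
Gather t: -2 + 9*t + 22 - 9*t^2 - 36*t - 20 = -9*t^2 - 27*t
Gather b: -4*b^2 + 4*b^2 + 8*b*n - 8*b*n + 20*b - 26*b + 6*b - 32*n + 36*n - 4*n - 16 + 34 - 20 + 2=0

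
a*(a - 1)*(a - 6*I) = a^3 - a^2 - 6*I*a^2 + 6*I*a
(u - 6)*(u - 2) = u^2 - 8*u + 12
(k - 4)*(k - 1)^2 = k^3 - 6*k^2 + 9*k - 4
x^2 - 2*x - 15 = (x - 5)*(x + 3)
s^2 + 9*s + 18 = (s + 3)*(s + 6)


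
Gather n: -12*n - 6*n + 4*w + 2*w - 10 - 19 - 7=-18*n + 6*w - 36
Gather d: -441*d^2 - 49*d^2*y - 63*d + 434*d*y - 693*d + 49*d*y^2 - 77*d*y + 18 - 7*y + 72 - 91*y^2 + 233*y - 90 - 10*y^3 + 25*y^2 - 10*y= d^2*(-49*y - 441) + d*(49*y^2 + 357*y - 756) - 10*y^3 - 66*y^2 + 216*y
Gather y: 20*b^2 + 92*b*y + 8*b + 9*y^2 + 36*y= 20*b^2 + 8*b + 9*y^2 + y*(92*b + 36)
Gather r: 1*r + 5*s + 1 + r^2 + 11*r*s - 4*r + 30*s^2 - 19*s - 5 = r^2 + r*(11*s - 3) + 30*s^2 - 14*s - 4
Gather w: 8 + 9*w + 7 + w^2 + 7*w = w^2 + 16*w + 15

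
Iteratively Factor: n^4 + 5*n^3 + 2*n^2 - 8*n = (n + 4)*(n^3 + n^2 - 2*n) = (n + 2)*(n + 4)*(n^2 - n) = n*(n + 2)*(n + 4)*(n - 1)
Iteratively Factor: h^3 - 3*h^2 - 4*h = (h - 4)*(h^2 + h) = (h - 4)*(h + 1)*(h)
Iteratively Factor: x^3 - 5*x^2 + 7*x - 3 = (x - 1)*(x^2 - 4*x + 3) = (x - 1)^2*(x - 3)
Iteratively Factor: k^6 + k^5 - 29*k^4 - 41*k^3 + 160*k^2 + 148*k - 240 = (k - 1)*(k^5 + 2*k^4 - 27*k^3 - 68*k^2 + 92*k + 240) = (k - 5)*(k - 1)*(k^4 + 7*k^3 + 8*k^2 - 28*k - 48) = (k - 5)*(k - 1)*(k + 3)*(k^3 + 4*k^2 - 4*k - 16) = (k - 5)*(k - 1)*(k + 2)*(k + 3)*(k^2 + 2*k - 8) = (k - 5)*(k - 2)*(k - 1)*(k + 2)*(k + 3)*(k + 4)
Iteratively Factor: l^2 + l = (l + 1)*(l)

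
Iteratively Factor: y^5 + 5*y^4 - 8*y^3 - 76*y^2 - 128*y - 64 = (y + 4)*(y^4 + y^3 - 12*y^2 - 28*y - 16) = (y + 2)*(y + 4)*(y^3 - y^2 - 10*y - 8) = (y - 4)*(y + 2)*(y + 4)*(y^2 + 3*y + 2) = (y - 4)*(y + 2)^2*(y + 4)*(y + 1)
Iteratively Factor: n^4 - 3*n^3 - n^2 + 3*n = (n)*(n^3 - 3*n^2 - n + 3) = n*(n - 3)*(n^2 - 1) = n*(n - 3)*(n - 1)*(n + 1)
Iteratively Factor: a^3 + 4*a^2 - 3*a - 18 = (a + 3)*(a^2 + a - 6) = (a - 2)*(a + 3)*(a + 3)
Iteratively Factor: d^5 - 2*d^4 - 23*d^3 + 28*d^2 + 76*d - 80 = (d - 1)*(d^4 - d^3 - 24*d^2 + 4*d + 80) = (d - 1)*(d + 4)*(d^3 - 5*d^2 - 4*d + 20) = (d - 2)*(d - 1)*(d + 4)*(d^2 - 3*d - 10) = (d - 2)*(d - 1)*(d + 2)*(d + 4)*(d - 5)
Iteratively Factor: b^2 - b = (b - 1)*(b)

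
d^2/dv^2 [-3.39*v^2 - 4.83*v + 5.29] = -6.78000000000000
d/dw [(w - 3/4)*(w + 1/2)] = 2*w - 1/4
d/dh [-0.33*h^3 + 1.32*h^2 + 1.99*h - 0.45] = -0.99*h^2 + 2.64*h + 1.99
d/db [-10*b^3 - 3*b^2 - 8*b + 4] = -30*b^2 - 6*b - 8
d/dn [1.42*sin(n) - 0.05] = 1.42*cos(n)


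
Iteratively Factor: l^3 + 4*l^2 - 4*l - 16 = (l - 2)*(l^2 + 6*l + 8) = (l - 2)*(l + 4)*(l + 2)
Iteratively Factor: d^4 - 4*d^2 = (d - 2)*(d^3 + 2*d^2) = d*(d - 2)*(d^2 + 2*d) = d^2*(d - 2)*(d + 2)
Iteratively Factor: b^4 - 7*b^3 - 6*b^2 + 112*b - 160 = (b - 4)*(b^3 - 3*b^2 - 18*b + 40) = (b - 5)*(b - 4)*(b^2 + 2*b - 8) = (b - 5)*(b - 4)*(b + 4)*(b - 2)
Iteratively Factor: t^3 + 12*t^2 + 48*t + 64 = (t + 4)*(t^2 + 8*t + 16) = (t + 4)^2*(t + 4)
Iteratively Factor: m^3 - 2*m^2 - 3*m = (m - 3)*(m^2 + m) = m*(m - 3)*(m + 1)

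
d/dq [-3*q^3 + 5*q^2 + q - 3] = -9*q^2 + 10*q + 1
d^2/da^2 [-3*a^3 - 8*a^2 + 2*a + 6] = -18*a - 16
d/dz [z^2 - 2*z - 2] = 2*z - 2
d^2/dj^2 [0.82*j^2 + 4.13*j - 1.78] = 1.64000000000000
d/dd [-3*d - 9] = -3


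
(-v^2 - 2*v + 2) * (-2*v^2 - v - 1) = 2*v^4 + 5*v^3 - v^2 - 2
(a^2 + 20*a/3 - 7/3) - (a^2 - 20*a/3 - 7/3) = 40*a/3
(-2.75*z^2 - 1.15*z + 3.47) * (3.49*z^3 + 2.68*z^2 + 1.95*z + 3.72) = -9.5975*z^5 - 11.3835*z^4 + 3.6658*z^3 - 3.1729*z^2 + 2.4885*z + 12.9084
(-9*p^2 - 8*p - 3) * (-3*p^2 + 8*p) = 27*p^4 - 48*p^3 - 55*p^2 - 24*p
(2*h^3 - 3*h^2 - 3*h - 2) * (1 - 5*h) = -10*h^4 + 17*h^3 + 12*h^2 + 7*h - 2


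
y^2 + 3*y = y*(y + 3)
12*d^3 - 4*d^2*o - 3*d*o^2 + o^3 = (-3*d + o)*(-2*d + o)*(2*d + o)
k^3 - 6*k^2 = k^2*(k - 6)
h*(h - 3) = h^2 - 3*h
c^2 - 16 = (c - 4)*(c + 4)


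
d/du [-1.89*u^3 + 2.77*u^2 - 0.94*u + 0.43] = -5.67*u^2 + 5.54*u - 0.94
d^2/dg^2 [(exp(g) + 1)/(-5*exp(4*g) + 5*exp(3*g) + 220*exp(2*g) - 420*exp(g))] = (-9*exp(7*g) - 5*exp(6*g) + 107*exp(5*g) + 1143*exp(4*g) - 2672*exp(3*g) - 11272*exp(2*g) + 11088*exp(g) - 7056)*exp(-g)/(5*(exp(9*g) - 3*exp(8*g) - 129*exp(7*g) + 515*exp(6*g) + 5172*exp(5*g) - 27732*exp(4*g) - 41840*exp(3*g) + 466704*exp(2*g) - 931392*exp(g) + 592704))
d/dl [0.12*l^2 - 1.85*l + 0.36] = 0.24*l - 1.85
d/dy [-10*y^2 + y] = 1 - 20*y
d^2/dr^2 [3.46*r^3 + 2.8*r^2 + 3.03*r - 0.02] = 20.76*r + 5.6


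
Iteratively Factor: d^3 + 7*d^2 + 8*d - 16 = (d + 4)*(d^2 + 3*d - 4) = (d - 1)*(d + 4)*(d + 4)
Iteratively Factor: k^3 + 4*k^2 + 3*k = (k + 1)*(k^2 + 3*k) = k*(k + 1)*(k + 3)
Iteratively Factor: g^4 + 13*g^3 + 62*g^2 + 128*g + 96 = (g + 3)*(g^3 + 10*g^2 + 32*g + 32) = (g + 2)*(g + 3)*(g^2 + 8*g + 16) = (g + 2)*(g + 3)*(g + 4)*(g + 4)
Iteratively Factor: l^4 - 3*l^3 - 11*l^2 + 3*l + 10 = (l + 2)*(l^3 - 5*l^2 - l + 5) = (l + 1)*(l + 2)*(l^2 - 6*l + 5) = (l - 5)*(l + 1)*(l + 2)*(l - 1)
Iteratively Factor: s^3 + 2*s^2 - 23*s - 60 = (s + 3)*(s^2 - s - 20) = (s - 5)*(s + 3)*(s + 4)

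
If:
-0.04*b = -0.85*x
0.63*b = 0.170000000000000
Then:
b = 0.27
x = 0.01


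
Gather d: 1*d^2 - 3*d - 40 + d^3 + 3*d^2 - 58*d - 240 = d^3 + 4*d^2 - 61*d - 280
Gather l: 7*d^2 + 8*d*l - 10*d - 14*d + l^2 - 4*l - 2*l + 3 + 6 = 7*d^2 - 24*d + l^2 + l*(8*d - 6) + 9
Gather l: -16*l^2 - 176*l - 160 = -16*l^2 - 176*l - 160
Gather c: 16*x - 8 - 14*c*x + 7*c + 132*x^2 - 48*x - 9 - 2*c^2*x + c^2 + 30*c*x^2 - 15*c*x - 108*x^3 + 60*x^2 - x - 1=c^2*(1 - 2*x) + c*(30*x^2 - 29*x + 7) - 108*x^3 + 192*x^2 - 33*x - 18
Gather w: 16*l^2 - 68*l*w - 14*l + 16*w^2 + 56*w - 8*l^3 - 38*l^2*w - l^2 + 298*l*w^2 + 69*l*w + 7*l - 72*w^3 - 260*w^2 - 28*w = -8*l^3 + 15*l^2 - 7*l - 72*w^3 + w^2*(298*l - 244) + w*(-38*l^2 + l + 28)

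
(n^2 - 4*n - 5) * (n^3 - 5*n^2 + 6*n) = n^5 - 9*n^4 + 21*n^3 + n^2 - 30*n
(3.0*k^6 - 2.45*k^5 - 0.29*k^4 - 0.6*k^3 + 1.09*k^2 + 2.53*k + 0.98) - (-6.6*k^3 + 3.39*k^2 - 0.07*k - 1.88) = 3.0*k^6 - 2.45*k^5 - 0.29*k^4 + 6.0*k^3 - 2.3*k^2 + 2.6*k + 2.86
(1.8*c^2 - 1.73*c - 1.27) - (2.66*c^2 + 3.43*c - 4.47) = -0.86*c^2 - 5.16*c + 3.2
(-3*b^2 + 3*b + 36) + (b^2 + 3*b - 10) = -2*b^2 + 6*b + 26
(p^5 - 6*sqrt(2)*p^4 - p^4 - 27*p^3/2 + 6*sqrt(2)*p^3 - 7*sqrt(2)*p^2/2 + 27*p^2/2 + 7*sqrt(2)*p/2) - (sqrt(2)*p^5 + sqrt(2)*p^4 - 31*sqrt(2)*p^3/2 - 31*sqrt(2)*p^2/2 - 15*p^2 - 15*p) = -sqrt(2)*p^5 + p^5 - 7*sqrt(2)*p^4 - p^4 - 27*p^3/2 + 43*sqrt(2)*p^3/2 + 12*sqrt(2)*p^2 + 57*p^2/2 + 7*sqrt(2)*p/2 + 15*p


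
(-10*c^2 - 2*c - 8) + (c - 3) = -10*c^2 - c - 11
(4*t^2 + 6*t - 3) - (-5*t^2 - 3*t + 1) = 9*t^2 + 9*t - 4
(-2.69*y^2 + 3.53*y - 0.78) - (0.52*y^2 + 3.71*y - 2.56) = -3.21*y^2 - 0.18*y + 1.78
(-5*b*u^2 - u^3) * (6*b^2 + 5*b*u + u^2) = -30*b^3*u^2 - 31*b^2*u^3 - 10*b*u^4 - u^5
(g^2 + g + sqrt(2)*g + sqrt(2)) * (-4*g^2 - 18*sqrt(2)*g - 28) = -4*g^4 - 22*sqrt(2)*g^3 - 4*g^3 - 64*g^2 - 22*sqrt(2)*g^2 - 64*g - 28*sqrt(2)*g - 28*sqrt(2)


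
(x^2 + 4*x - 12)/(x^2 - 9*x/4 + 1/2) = 4*(x + 6)/(4*x - 1)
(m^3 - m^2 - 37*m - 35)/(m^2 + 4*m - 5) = (m^2 - 6*m - 7)/(m - 1)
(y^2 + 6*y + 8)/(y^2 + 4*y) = (y + 2)/y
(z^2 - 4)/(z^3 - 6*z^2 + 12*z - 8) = (z + 2)/(z^2 - 4*z + 4)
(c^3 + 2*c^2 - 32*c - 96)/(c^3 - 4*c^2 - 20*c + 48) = (c + 4)/(c - 2)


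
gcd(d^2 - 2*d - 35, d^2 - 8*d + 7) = d - 7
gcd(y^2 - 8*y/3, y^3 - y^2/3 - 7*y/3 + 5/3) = 1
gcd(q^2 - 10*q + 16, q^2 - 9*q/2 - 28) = q - 8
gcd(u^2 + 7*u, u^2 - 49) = u + 7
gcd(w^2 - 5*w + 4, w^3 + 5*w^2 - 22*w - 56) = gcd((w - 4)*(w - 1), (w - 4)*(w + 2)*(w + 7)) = w - 4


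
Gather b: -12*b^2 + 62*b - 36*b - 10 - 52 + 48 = -12*b^2 + 26*b - 14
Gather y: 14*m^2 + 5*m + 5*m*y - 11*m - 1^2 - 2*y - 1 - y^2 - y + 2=14*m^2 - 6*m - y^2 + y*(5*m - 3)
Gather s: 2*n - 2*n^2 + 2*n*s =-2*n^2 + 2*n*s + 2*n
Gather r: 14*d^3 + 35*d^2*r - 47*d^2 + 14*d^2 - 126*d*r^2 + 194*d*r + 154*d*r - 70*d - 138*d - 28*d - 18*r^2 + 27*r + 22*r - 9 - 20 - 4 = 14*d^3 - 33*d^2 - 236*d + r^2*(-126*d - 18) + r*(35*d^2 + 348*d + 49) - 33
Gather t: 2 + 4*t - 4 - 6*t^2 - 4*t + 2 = -6*t^2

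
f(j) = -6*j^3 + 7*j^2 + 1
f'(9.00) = -1332.00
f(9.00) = -3806.00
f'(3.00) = -120.00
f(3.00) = -98.00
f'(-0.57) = -13.83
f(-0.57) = 4.39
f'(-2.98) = -201.57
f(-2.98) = 221.94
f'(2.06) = -47.54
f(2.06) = -21.75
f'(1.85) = -35.70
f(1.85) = -13.03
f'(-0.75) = -20.62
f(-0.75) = 7.47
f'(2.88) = -108.98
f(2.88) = -84.27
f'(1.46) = -17.93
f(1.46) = -2.75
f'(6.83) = -744.06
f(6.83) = -1584.13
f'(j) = -18*j^2 + 14*j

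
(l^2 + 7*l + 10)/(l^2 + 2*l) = (l + 5)/l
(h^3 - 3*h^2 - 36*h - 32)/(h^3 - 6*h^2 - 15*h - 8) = (h + 4)/(h + 1)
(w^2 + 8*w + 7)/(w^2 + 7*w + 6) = (w + 7)/(w + 6)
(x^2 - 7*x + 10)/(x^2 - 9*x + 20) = (x - 2)/(x - 4)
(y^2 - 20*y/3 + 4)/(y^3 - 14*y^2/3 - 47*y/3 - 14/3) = (-3*y^2 + 20*y - 12)/(-3*y^3 + 14*y^2 + 47*y + 14)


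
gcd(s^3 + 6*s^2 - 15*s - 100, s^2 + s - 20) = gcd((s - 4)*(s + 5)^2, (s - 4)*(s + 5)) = s^2 + s - 20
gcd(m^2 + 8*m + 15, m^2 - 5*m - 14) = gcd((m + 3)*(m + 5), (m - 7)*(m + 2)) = 1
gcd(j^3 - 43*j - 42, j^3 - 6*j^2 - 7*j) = j^2 - 6*j - 7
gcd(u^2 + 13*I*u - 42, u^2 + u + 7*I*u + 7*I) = u + 7*I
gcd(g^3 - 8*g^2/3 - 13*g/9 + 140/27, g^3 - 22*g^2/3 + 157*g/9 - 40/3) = g - 5/3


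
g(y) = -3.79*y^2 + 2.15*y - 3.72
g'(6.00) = -43.33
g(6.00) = -127.26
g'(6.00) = -43.33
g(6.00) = -127.26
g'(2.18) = -14.37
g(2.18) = -17.04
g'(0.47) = -1.41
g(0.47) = -3.55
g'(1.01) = -5.51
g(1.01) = -5.41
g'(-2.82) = 23.53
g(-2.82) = -39.92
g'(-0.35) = 4.80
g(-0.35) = -4.94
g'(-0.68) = 7.30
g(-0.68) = -6.93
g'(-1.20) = 11.25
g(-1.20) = -11.76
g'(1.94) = -12.56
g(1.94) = -13.81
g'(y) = 2.15 - 7.58*y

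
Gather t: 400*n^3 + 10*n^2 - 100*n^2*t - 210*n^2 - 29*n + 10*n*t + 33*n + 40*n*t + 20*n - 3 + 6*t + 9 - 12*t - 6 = 400*n^3 - 200*n^2 + 24*n + t*(-100*n^2 + 50*n - 6)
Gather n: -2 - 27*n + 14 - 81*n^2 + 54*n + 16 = -81*n^2 + 27*n + 28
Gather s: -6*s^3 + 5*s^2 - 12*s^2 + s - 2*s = -6*s^3 - 7*s^2 - s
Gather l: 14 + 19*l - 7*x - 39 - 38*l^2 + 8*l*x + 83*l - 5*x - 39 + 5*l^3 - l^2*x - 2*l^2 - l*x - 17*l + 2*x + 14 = 5*l^3 + l^2*(-x - 40) + l*(7*x + 85) - 10*x - 50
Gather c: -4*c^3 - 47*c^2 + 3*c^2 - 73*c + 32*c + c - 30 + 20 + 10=-4*c^3 - 44*c^2 - 40*c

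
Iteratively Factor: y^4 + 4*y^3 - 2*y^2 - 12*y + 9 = (y - 1)*(y^3 + 5*y^2 + 3*y - 9) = (y - 1)*(y + 3)*(y^2 + 2*y - 3) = (y - 1)^2*(y + 3)*(y + 3)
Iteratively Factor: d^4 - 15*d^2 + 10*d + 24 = (d - 2)*(d^3 + 2*d^2 - 11*d - 12) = (d - 2)*(d + 1)*(d^2 + d - 12) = (d - 3)*(d - 2)*(d + 1)*(d + 4)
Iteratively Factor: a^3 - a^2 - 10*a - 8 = (a + 2)*(a^2 - 3*a - 4) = (a + 1)*(a + 2)*(a - 4)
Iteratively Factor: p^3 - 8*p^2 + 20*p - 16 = (p - 2)*(p^2 - 6*p + 8) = (p - 2)^2*(p - 4)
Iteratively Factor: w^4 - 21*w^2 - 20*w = (w)*(w^3 - 21*w - 20) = w*(w + 1)*(w^2 - w - 20) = w*(w - 5)*(w + 1)*(w + 4)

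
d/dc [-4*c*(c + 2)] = -8*c - 8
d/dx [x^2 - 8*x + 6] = 2*x - 8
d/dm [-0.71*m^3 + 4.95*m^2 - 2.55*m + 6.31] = -2.13*m^2 + 9.9*m - 2.55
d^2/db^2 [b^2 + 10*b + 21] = 2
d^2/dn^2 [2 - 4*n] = 0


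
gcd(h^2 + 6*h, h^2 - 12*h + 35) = 1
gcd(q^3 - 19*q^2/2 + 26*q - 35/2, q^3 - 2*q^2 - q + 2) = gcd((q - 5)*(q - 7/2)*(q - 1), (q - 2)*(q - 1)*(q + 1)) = q - 1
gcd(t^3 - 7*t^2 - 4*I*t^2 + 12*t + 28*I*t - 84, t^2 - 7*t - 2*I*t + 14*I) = t - 7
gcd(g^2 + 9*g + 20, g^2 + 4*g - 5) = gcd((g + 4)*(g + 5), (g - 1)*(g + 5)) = g + 5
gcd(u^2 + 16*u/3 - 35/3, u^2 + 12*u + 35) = u + 7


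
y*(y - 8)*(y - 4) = y^3 - 12*y^2 + 32*y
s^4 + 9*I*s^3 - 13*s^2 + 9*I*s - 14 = (s - I)*(s + I)*(s + 2*I)*(s + 7*I)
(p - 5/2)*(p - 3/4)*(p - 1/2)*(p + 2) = p^4 - 7*p^3/4 - 4*p^2 + 97*p/16 - 15/8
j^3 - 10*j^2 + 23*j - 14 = (j - 7)*(j - 2)*(j - 1)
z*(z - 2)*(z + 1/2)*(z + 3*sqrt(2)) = z^4 - 3*z^3/2 + 3*sqrt(2)*z^3 - 9*sqrt(2)*z^2/2 - z^2 - 3*sqrt(2)*z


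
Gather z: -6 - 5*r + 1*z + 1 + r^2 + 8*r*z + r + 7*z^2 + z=r^2 - 4*r + 7*z^2 + z*(8*r + 2) - 5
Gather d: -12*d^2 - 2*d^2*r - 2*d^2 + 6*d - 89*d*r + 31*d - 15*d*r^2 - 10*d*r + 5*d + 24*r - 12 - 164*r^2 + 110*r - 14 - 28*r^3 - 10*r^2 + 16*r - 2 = d^2*(-2*r - 14) + d*(-15*r^2 - 99*r + 42) - 28*r^3 - 174*r^2 + 150*r - 28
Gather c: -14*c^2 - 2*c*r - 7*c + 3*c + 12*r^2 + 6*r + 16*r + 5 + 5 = -14*c^2 + c*(-2*r - 4) + 12*r^2 + 22*r + 10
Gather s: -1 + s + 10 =s + 9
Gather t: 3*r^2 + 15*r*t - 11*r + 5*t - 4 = 3*r^2 - 11*r + t*(15*r + 5) - 4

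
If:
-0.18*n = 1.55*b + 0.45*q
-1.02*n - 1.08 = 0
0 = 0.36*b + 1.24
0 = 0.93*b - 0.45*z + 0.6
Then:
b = -3.44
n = -1.06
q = 12.29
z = -5.79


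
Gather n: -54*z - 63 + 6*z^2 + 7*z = 6*z^2 - 47*z - 63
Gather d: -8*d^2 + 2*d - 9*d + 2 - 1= -8*d^2 - 7*d + 1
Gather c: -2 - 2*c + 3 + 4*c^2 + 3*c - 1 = 4*c^2 + c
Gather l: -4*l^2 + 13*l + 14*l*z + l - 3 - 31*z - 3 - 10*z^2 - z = -4*l^2 + l*(14*z + 14) - 10*z^2 - 32*z - 6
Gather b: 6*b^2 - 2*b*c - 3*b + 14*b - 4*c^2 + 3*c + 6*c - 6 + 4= 6*b^2 + b*(11 - 2*c) - 4*c^2 + 9*c - 2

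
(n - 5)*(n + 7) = n^2 + 2*n - 35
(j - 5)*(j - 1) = j^2 - 6*j + 5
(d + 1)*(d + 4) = d^2 + 5*d + 4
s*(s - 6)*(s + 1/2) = s^3 - 11*s^2/2 - 3*s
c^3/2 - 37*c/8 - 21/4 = (c/2 + 1)*(c - 7/2)*(c + 3/2)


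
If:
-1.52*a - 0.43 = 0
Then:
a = -0.28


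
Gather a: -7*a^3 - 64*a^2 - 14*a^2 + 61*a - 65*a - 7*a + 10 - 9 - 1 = -7*a^3 - 78*a^2 - 11*a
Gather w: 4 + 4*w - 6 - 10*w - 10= -6*w - 12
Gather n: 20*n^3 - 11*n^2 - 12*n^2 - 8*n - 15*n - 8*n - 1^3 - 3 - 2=20*n^3 - 23*n^2 - 31*n - 6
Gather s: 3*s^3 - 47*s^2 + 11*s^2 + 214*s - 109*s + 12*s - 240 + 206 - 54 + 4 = 3*s^3 - 36*s^2 + 117*s - 84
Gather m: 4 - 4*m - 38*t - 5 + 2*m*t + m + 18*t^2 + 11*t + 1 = m*(2*t - 3) + 18*t^2 - 27*t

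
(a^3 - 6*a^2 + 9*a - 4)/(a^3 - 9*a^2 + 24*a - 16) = (a - 1)/(a - 4)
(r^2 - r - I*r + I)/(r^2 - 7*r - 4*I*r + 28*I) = (r^2 - r - I*r + I)/(r^2 - 7*r - 4*I*r + 28*I)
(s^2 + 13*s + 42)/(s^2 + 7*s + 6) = (s + 7)/(s + 1)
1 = 1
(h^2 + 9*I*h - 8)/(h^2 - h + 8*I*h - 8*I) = (h + I)/(h - 1)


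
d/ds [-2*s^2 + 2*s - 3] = 2 - 4*s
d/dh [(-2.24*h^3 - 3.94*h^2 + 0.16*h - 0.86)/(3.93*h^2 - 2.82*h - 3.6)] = (-8.8032*h^4 + 12.6336*h^3 + 34.674*h^2 + 35.1276*h - 3.0012)/(15.4449*h^4 - 22.1652*h^3 - 20.3436*h^2 + 20.304*h + 12.96)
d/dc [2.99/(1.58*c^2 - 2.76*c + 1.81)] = (8.2524 - 9.4484*c)/(1.58*c^2 - 2.76*c + 1.81)^2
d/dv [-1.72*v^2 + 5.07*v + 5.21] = 5.07 - 3.44*v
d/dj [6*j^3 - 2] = 18*j^2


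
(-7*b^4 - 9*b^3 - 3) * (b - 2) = -7*b^5 + 5*b^4 + 18*b^3 - 3*b + 6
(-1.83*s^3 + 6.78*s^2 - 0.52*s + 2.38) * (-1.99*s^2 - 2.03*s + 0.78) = 3.6417*s^5 - 9.7773*s^4 - 14.156*s^3 + 1.6078*s^2 - 5.237*s + 1.8564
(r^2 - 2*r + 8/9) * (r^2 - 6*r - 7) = r^4 - 8*r^3 + 53*r^2/9 + 26*r/3 - 56/9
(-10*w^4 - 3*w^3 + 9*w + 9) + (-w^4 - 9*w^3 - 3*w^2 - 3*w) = -11*w^4 - 12*w^3 - 3*w^2 + 6*w + 9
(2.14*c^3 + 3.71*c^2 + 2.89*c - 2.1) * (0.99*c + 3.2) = 2.1186*c^4 + 10.5209*c^3 + 14.7331*c^2 + 7.169*c - 6.72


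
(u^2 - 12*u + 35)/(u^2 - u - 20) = (u - 7)/(u + 4)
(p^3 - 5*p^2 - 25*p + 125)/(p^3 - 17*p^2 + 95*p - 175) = (p + 5)/(p - 7)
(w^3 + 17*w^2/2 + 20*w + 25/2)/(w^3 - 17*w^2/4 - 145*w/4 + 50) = 2*(2*w^2 + 7*w + 5)/(4*w^2 - 37*w + 40)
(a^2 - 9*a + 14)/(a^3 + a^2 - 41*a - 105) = (a - 2)/(a^2 + 8*a + 15)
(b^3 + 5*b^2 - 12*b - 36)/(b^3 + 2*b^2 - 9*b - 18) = (b + 6)/(b + 3)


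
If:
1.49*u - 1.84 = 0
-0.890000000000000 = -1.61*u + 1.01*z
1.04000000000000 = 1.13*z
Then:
No Solution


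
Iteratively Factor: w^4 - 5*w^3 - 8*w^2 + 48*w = (w - 4)*(w^3 - w^2 - 12*w) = (w - 4)^2*(w^2 + 3*w) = (w - 4)^2*(w + 3)*(w)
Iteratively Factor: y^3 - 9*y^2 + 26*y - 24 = (y - 4)*(y^2 - 5*y + 6) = (y - 4)*(y - 2)*(y - 3)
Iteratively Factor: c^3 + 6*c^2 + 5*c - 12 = (c + 3)*(c^2 + 3*c - 4) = (c - 1)*(c + 3)*(c + 4)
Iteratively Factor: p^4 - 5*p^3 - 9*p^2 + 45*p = (p + 3)*(p^3 - 8*p^2 + 15*p) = (p - 5)*(p + 3)*(p^2 - 3*p) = (p - 5)*(p - 3)*(p + 3)*(p)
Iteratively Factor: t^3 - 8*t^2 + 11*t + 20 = (t + 1)*(t^2 - 9*t + 20) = (t - 4)*(t + 1)*(t - 5)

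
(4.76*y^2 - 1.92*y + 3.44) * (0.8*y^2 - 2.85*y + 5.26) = 3.808*y^4 - 15.102*y^3 + 33.2616*y^2 - 19.9032*y + 18.0944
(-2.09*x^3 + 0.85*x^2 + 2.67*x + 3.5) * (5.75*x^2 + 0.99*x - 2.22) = -12.0175*x^5 + 2.8184*x^4 + 20.8338*x^3 + 20.8813*x^2 - 2.4624*x - 7.77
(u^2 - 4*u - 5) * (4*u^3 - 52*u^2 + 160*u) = 4*u^5 - 68*u^4 + 348*u^3 - 380*u^2 - 800*u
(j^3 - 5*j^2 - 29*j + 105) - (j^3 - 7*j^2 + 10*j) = 2*j^2 - 39*j + 105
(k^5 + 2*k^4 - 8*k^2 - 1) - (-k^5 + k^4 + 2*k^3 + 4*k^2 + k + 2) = 2*k^5 + k^4 - 2*k^3 - 12*k^2 - k - 3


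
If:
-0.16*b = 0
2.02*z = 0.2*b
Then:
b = 0.00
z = 0.00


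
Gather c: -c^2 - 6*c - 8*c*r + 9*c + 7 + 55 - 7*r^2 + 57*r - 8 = -c^2 + c*(3 - 8*r) - 7*r^2 + 57*r + 54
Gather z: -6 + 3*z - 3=3*z - 9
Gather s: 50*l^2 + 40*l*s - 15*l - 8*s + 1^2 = 50*l^2 - 15*l + s*(40*l - 8) + 1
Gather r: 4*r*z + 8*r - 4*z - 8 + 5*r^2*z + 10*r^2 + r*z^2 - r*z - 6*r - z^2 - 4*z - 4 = r^2*(5*z + 10) + r*(z^2 + 3*z + 2) - z^2 - 8*z - 12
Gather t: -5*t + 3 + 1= 4 - 5*t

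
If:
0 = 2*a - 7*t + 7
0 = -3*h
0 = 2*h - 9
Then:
No Solution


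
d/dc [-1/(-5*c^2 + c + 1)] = (1 - 10*c)/(-5*c^2 + c + 1)^2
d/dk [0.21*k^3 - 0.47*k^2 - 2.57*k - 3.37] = 0.63*k^2 - 0.94*k - 2.57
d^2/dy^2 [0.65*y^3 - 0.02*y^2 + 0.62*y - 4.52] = 3.9*y - 0.04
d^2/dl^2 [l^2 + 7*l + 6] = 2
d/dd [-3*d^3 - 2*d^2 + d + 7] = -9*d^2 - 4*d + 1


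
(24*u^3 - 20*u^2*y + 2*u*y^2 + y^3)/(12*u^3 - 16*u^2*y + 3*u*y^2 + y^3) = (-2*u + y)/(-u + y)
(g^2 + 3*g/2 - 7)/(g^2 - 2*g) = (g + 7/2)/g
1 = 1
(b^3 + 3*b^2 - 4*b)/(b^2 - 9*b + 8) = b*(b + 4)/(b - 8)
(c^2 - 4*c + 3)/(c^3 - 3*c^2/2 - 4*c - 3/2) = 2*(c - 1)/(2*c^2 + 3*c + 1)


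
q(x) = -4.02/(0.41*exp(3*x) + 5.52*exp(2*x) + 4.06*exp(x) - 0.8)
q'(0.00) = 0.78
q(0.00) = -0.44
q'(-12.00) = 0.00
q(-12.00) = 5.03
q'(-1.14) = 8.56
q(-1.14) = -3.73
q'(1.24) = 0.09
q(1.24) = -0.04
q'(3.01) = 0.00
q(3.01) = -0.00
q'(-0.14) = 0.99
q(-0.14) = -0.56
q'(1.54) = 0.05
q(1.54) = -0.02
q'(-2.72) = 4.91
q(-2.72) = 7.91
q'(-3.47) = 1.23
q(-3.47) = 6.02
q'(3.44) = 0.00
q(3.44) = -0.00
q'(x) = -4.02*(-1.23*exp(3*x) - 11.04*exp(2*x) - 4.06*exp(x))/(0.41*exp(3*x) + 5.52*exp(2*x) + 4.06*exp(x) - 0.8)^2 = (4.9446*exp(2*x) + 44.3808*exp(x) + 16.3212)*exp(x)/(0.41*exp(3*x) + 5.52*exp(2*x) + 4.06*exp(x) - 0.8)^2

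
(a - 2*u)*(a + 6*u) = a^2 + 4*a*u - 12*u^2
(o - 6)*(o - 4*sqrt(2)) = o^2 - 6*o - 4*sqrt(2)*o + 24*sqrt(2)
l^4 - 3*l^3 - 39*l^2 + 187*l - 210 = (l - 5)*(l - 3)*(l - 2)*(l + 7)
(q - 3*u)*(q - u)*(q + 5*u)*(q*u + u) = q^4*u + q^3*u^2 + q^3*u - 17*q^2*u^3 + q^2*u^2 + 15*q*u^4 - 17*q*u^3 + 15*u^4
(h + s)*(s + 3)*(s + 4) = h*s^2 + 7*h*s + 12*h + s^3 + 7*s^2 + 12*s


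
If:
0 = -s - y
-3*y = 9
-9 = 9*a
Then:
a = -1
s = 3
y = -3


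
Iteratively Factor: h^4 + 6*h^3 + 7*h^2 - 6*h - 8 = (h - 1)*(h^3 + 7*h^2 + 14*h + 8) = (h - 1)*(h + 4)*(h^2 + 3*h + 2) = (h - 1)*(h + 2)*(h + 4)*(h + 1)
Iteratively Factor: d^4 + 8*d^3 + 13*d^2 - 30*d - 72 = (d + 3)*(d^3 + 5*d^2 - 2*d - 24) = (d + 3)^2*(d^2 + 2*d - 8) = (d + 3)^2*(d + 4)*(d - 2)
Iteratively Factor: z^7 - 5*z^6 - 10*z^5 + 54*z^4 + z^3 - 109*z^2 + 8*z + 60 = (z + 3)*(z^6 - 8*z^5 + 14*z^4 + 12*z^3 - 35*z^2 - 4*z + 20) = (z + 1)*(z + 3)*(z^5 - 9*z^4 + 23*z^3 - 11*z^2 - 24*z + 20) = (z - 2)*(z + 1)*(z + 3)*(z^4 - 7*z^3 + 9*z^2 + 7*z - 10) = (z - 2)*(z - 1)*(z + 1)*(z + 3)*(z^3 - 6*z^2 + 3*z + 10) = (z - 5)*(z - 2)*(z - 1)*(z + 1)*(z + 3)*(z^2 - z - 2) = (z - 5)*(z - 2)^2*(z - 1)*(z + 1)*(z + 3)*(z + 1)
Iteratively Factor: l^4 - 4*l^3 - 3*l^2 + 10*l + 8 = (l - 4)*(l^3 - 3*l - 2) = (l - 4)*(l + 1)*(l^2 - l - 2) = (l - 4)*(l + 1)^2*(l - 2)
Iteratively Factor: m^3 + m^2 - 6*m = (m - 2)*(m^2 + 3*m) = (m - 2)*(m + 3)*(m)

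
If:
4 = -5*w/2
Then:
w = -8/5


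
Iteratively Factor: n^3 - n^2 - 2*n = (n - 2)*(n^2 + n) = (n - 2)*(n + 1)*(n)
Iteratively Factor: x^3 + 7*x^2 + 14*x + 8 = (x + 4)*(x^2 + 3*x + 2) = (x + 1)*(x + 4)*(x + 2)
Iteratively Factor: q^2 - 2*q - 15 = (q - 5)*(q + 3)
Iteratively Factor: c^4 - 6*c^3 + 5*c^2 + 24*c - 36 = (c - 3)*(c^3 - 3*c^2 - 4*c + 12) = (c - 3)*(c - 2)*(c^2 - c - 6) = (c - 3)^2*(c - 2)*(c + 2)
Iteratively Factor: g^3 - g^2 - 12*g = (g)*(g^2 - g - 12) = g*(g - 4)*(g + 3)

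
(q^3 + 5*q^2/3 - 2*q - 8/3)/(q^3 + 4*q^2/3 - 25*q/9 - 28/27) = 9*(q^2 + 3*q + 2)/(9*q^2 + 24*q + 7)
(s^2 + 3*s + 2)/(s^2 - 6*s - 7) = (s + 2)/(s - 7)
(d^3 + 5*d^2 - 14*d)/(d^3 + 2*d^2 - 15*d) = (d^2 + 5*d - 14)/(d^2 + 2*d - 15)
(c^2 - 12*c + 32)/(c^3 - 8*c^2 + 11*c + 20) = (c - 8)/(c^2 - 4*c - 5)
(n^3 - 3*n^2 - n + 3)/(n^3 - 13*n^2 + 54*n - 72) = (n^2 - 1)/(n^2 - 10*n + 24)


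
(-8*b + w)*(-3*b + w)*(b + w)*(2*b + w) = 48*b^4 + 50*b^3*w - 7*b^2*w^2 - 8*b*w^3 + w^4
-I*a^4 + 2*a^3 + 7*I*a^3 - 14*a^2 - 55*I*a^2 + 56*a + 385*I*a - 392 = (a - 7)*(a - 7*I)*(a + 8*I)*(-I*a + 1)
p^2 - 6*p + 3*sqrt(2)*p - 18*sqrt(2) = (p - 6)*(p + 3*sqrt(2))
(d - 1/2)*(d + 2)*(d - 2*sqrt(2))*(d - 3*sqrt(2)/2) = d^4 - 7*sqrt(2)*d^3/2 + 3*d^3/2 - 21*sqrt(2)*d^2/4 + 5*d^2 + 7*sqrt(2)*d/2 + 9*d - 6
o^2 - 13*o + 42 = (o - 7)*(o - 6)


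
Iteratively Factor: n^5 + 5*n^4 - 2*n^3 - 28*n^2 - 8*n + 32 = (n + 2)*(n^4 + 3*n^3 - 8*n^2 - 12*n + 16) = (n + 2)^2*(n^3 + n^2 - 10*n + 8) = (n - 1)*(n + 2)^2*(n^2 + 2*n - 8) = (n - 2)*(n - 1)*(n + 2)^2*(n + 4)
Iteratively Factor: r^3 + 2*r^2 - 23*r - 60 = (r + 3)*(r^2 - r - 20) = (r + 3)*(r + 4)*(r - 5)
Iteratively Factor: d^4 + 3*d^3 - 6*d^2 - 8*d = (d)*(d^3 + 3*d^2 - 6*d - 8) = d*(d + 1)*(d^2 + 2*d - 8) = d*(d - 2)*(d + 1)*(d + 4)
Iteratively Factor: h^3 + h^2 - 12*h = (h)*(h^2 + h - 12) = h*(h - 3)*(h + 4)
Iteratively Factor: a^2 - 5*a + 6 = (a - 3)*(a - 2)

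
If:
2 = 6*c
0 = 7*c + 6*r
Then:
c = 1/3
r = -7/18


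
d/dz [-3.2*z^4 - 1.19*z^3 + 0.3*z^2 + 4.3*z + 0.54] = -12.8*z^3 - 3.57*z^2 + 0.6*z + 4.3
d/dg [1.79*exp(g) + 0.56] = 1.79*exp(g)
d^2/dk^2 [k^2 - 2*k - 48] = 2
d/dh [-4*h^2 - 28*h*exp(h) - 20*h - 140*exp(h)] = -28*h*exp(h) - 8*h - 168*exp(h) - 20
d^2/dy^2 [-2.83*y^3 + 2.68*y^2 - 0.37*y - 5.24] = 5.36 - 16.98*y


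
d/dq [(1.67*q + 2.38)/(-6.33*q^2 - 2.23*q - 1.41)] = (10.5711*q^2 + 30.1308*q + 2.9527)/(40.0689*q^4 + 28.2318*q^3 + 22.8235*q^2 + 6.2886*q + 1.9881)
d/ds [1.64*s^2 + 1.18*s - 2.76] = 3.28*s + 1.18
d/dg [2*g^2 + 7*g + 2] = 4*g + 7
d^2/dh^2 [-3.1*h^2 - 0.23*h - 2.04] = -6.20000000000000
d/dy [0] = 0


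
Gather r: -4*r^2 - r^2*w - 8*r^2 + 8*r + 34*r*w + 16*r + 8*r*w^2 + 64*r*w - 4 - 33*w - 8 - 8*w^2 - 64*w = r^2*(-w - 12) + r*(8*w^2 + 98*w + 24) - 8*w^2 - 97*w - 12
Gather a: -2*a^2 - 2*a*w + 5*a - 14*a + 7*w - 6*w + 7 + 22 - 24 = -2*a^2 + a*(-2*w - 9) + w + 5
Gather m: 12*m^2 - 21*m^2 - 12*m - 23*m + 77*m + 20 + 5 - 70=-9*m^2 + 42*m - 45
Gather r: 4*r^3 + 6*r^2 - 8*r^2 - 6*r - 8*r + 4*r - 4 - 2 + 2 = 4*r^3 - 2*r^2 - 10*r - 4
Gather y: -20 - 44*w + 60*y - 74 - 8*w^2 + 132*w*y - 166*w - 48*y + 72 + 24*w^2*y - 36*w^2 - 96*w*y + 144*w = -44*w^2 - 66*w + y*(24*w^2 + 36*w + 12) - 22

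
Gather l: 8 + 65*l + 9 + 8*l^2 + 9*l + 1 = 8*l^2 + 74*l + 18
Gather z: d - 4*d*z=-4*d*z + d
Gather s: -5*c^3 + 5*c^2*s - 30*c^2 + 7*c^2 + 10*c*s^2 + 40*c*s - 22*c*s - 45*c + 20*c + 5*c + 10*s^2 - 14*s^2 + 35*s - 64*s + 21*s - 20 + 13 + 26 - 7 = -5*c^3 - 23*c^2 - 20*c + s^2*(10*c - 4) + s*(5*c^2 + 18*c - 8) + 12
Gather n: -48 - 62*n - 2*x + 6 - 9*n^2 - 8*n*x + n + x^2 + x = -9*n^2 + n*(-8*x - 61) + x^2 - x - 42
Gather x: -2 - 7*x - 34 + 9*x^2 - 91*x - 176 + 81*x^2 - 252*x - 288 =90*x^2 - 350*x - 500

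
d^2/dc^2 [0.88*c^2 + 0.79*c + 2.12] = 1.76000000000000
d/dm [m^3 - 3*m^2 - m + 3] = 3*m^2 - 6*m - 1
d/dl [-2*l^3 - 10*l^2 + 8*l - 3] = -6*l^2 - 20*l + 8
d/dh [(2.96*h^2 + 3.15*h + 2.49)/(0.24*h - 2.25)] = (0.7104*h^2 - 13.32*h - 7.6851)/(0.0576*h^2 - 1.08*h + 5.0625)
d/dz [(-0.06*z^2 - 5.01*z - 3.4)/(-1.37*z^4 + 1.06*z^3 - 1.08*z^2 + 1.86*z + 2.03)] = (-0.1644*z^5 - 20.5275*z^4 - 8.0108*z^3 + 5.2896*z^2 - 7.5876*z - 3.8463)/(1.8769*z^8 - 2.9044*z^7 + 4.0828*z^6 - 7.386*z^5 - 0.452599999999999*z^4 + 0.285999999999999*z^3 - 0.9252*z^2 + 7.5516*z + 4.1209)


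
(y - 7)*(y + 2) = y^2 - 5*y - 14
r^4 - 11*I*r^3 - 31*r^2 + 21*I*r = r*(r - 7*I)*(r - 3*I)*(r - I)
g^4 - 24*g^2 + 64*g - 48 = (g - 2)^3*(g + 6)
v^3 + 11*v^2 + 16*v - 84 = (v - 2)*(v + 6)*(v + 7)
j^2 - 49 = (j - 7)*(j + 7)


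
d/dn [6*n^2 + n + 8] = 12*n + 1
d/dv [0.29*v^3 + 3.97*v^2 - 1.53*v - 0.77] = 0.87*v^2 + 7.94*v - 1.53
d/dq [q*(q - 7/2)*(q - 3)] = 3*q^2 - 13*q + 21/2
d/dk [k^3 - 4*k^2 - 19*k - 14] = 3*k^2 - 8*k - 19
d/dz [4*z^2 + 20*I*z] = 8*z + 20*I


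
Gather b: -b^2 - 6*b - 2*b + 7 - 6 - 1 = -b^2 - 8*b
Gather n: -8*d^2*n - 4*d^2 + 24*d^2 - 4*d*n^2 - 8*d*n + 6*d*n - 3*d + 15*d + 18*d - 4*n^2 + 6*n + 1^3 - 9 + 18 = 20*d^2 + 30*d + n^2*(-4*d - 4) + n*(-8*d^2 - 2*d + 6) + 10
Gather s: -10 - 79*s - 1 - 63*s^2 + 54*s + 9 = -63*s^2 - 25*s - 2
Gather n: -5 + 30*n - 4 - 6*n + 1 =24*n - 8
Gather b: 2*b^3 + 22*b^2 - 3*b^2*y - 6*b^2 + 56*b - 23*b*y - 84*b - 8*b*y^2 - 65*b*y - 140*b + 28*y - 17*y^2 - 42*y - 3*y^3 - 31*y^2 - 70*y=2*b^3 + b^2*(16 - 3*y) + b*(-8*y^2 - 88*y - 168) - 3*y^3 - 48*y^2 - 84*y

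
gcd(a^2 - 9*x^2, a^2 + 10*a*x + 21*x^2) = a + 3*x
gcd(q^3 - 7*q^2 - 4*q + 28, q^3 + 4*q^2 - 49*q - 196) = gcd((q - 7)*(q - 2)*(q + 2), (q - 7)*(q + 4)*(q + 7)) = q - 7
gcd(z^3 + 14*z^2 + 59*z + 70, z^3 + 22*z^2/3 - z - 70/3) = z^2 + 9*z + 14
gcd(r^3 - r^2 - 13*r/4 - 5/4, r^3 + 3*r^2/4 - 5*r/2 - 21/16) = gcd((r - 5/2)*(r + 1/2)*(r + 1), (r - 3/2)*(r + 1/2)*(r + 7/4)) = r + 1/2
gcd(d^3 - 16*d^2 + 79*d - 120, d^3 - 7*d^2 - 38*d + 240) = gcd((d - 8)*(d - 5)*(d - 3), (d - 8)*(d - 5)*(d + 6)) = d^2 - 13*d + 40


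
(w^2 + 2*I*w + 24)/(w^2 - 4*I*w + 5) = (w^2 + 2*I*w + 24)/(w^2 - 4*I*w + 5)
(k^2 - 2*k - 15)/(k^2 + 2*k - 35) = (k + 3)/(k + 7)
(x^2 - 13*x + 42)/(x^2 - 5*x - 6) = (x - 7)/(x + 1)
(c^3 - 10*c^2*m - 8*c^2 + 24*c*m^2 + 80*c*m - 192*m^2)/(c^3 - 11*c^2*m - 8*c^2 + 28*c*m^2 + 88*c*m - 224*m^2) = (c - 6*m)/(c - 7*m)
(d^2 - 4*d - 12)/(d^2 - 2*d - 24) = (d + 2)/(d + 4)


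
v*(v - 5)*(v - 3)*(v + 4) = v^4 - 4*v^3 - 17*v^2 + 60*v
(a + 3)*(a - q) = a^2 - a*q + 3*a - 3*q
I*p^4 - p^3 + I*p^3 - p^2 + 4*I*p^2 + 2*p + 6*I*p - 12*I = (p + 2)*(p - 2*I)*(p + 3*I)*(I*p - I)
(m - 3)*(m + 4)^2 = m^3 + 5*m^2 - 8*m - 48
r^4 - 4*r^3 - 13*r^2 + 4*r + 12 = (r - 6)*(r - 1)*(r + 1)*(r + 2)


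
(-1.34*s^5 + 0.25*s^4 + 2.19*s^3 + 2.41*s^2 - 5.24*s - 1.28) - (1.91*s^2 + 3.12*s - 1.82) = -1.34*s^5 + 0.25*s^4 + 2.19*s^3 + 0.5*s^2 - 8.36*s + 0.54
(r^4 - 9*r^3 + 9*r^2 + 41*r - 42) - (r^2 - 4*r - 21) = r^4 - 9*r^3 + 8*r^2 + 45*r - 21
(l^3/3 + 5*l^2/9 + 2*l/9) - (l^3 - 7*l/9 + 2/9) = -2*l^3/3 + 5*l^2/9 + l - 2/9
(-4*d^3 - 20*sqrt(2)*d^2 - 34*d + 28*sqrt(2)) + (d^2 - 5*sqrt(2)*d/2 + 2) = -4*d^3 - 20*sqrt(2)*d^2 + d^2 - 34*d - 5*sqrt(2)*d/2 + 2 + 28*sqrt(2)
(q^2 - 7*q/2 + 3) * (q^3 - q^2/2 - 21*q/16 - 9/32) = q^5 - 4*q^4 + 55*q^3/16 + 45*q^2/16 - 189*q/64 - 27/32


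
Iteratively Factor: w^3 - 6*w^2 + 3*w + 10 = (w - 5)*(w^2 - w - 2) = (w - 5)*(w - 2)*(w + 1)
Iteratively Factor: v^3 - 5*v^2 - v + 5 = (v - 1)*(v^2 - 4*v - 5) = (v - 5)*(v - 1)*(v + 1)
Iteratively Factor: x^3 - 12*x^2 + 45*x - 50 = (x - 2)*(x^2 - 10*x + 25) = (x - 5)*(x - 2)*(x - 5)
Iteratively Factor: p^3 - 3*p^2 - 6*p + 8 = (p - 1)*(p^2 - 2*p - 8) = (p - 1)*(p + 2)*(p - 4)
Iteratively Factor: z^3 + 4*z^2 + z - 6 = (z + 3)*(z^2 + z - 2) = (z + 2)*(z + 3)*(z - 1)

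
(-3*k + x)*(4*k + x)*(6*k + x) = -72*k^3 - 6*k^2*x + 7*k*x^2 + x^3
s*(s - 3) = s^2 - 3*s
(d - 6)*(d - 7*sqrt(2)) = d^2 - 7*sqrt(2)*d - 6*d + 42*sqrt(2)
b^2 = b^2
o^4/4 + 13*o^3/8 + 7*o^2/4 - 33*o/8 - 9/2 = (o/4 + 1)*(o - 3/2)*(o + 1)*(o + 3)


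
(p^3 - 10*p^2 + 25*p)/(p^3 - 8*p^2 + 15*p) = (p - 5)/(p - 3)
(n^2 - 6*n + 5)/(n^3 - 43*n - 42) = (-n^2 + 6*n - 5)/(-n^3 + 43*n + 42)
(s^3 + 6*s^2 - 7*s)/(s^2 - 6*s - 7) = s*(-s^2 - 6*s + 7)/(-s^2 + 6*s + 7)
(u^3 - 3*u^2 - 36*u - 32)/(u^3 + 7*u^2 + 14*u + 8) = (u - 8)/(u + 2)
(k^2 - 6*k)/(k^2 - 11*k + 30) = k/(k - 5)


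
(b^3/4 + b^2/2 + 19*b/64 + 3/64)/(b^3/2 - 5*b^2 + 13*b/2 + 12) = (16*b^2 + 16*b + 3)/(32*(b^2 - 11*b + 24))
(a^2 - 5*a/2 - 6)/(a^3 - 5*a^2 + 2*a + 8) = (a + 3/2)/(a^2 - a - 2)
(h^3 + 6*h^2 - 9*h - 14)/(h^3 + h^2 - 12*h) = (h^3 + 6*h^2 - 9*h - 14)/(h*(h^2 + h - 12))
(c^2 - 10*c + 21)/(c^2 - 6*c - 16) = (-c^2 + 10*c - 21)/(-c^2 + 6*c + 16)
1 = 1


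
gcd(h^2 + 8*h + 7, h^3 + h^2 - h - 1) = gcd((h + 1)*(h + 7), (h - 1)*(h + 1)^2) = h + 1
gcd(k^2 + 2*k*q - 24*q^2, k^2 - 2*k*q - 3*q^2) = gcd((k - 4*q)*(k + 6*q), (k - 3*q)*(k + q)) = 1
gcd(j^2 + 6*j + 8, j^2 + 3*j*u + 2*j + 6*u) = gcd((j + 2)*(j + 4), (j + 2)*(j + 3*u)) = j + 2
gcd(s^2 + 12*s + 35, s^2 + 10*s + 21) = s + 7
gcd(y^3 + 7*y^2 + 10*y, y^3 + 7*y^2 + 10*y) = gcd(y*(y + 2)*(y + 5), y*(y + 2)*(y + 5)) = y^3 + 7*y^2 + 10*y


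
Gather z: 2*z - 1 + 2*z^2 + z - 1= 2*z^2 + 3*z - 2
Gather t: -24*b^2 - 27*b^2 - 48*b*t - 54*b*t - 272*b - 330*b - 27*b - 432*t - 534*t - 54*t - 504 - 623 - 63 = -51*b^2 - 629*b + t*(-102*b - 1020) - 1190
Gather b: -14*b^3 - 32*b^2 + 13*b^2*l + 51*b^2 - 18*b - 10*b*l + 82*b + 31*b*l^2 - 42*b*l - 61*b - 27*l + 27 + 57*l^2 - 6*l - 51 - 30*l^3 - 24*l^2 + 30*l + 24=-14*b^3 + b^2*(13*l + 19) + b*(31*l^2 - 52*l + 3) - 30*l^3 + 33*l^2 - 3*l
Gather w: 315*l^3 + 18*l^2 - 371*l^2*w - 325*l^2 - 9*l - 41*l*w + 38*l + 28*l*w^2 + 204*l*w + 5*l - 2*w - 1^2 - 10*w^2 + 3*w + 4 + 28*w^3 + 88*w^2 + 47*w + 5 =315*l^3 - 307*l^2 + 34*l + 28*w^3 + w^2*(28*l + 78) + w*(-371*l^2 + 163*l + 48) + 8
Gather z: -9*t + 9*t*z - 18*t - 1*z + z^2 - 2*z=-27*t + z^2 + z*(9*t - 3)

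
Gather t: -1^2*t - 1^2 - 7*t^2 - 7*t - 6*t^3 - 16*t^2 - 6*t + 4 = -6*t^3 - 23*t^2 - 14*t + 3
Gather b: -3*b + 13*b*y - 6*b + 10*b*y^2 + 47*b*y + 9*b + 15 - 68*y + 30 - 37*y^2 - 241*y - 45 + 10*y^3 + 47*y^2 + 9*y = b*(10*y^2 + 60*y) + 10*y^3 + 10*y^2 - 300*y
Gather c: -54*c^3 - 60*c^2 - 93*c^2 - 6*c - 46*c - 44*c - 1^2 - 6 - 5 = -54*c^3 - 153*c^2 - 96*c - 12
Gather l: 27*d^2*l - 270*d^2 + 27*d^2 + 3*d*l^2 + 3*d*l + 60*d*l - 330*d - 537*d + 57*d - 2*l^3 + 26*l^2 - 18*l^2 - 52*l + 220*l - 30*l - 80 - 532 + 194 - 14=-243*d^2 - 810*d - 2*l^3 + l^2*(3*d + 8) + l*(27*d^2 + 63*d + 138) - 432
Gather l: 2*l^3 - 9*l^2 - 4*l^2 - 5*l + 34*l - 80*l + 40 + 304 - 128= 2*l^3 - 13*l^2 - 51*l + 216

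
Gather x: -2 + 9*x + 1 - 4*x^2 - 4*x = -4*x^2 + 5*x - 1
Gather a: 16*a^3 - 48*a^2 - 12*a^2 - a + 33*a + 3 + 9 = 16*a^3 - 60*a^2 + 32*a + 12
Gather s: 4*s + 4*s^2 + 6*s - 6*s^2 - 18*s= -2*s^2 - 8*s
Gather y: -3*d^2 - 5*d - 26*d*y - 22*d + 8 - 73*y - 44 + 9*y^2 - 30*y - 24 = -3*d^2 - 27*d + 9*y^2 + y*(-26*d - 103) - 60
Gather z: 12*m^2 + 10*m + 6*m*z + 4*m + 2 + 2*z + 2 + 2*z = 12*m^2 + 14*m + z*(6*m + 4) + 4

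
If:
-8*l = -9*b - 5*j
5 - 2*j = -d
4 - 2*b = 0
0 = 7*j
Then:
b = 2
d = -5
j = 0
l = 9/4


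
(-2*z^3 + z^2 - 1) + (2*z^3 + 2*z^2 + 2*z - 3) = 3*z^2 + 2*z - 4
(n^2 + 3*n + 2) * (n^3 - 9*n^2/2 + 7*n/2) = n^5 - 3*n^4/2 - 8*n^3 + 3*n^2/2 + 7*n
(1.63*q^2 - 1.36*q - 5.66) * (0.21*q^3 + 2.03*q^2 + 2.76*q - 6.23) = 0.3423*q^5 + 3.0233*q^4 + 0.549399999999999*q^3 - 25.3983*q^2 - 7.1488*q + 35.2618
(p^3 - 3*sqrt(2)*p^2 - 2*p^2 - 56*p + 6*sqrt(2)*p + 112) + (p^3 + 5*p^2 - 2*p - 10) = 2*p^3 - 3*sqrt(2)*p^2 + 3*p^2 - 58*p + 6*sqrt(2)*p + 102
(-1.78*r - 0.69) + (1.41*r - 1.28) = -0.37*r - 1.97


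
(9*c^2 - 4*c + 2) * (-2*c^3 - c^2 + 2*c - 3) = -18*c^5 - c^4 + 18*c^3 - 37*c^2 + 16*c - 6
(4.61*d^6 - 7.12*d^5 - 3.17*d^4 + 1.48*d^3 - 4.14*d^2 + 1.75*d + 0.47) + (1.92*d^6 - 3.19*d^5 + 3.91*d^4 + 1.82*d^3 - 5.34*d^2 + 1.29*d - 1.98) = 6.53*d^6 - 10.31*d^5 + 0.74*d^4 + 3.3*d^3 - 9.48*d^2 + 3.04*d - 1.51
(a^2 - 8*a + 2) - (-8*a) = a^2 + 2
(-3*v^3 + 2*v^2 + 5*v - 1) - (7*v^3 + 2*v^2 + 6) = -10*v^3 + 5*v - 7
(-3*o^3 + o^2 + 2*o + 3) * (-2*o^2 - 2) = 6*o^5 - 2*o^4 + 2*o^3 - 8*o^2 - 4*o - 6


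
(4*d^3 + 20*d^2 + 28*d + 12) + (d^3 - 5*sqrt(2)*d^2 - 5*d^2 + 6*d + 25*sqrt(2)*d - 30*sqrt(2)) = 5*d^3 - 5*sqrt(2)*d^2 + 15*d^2 + 34*d + 25*sqrt(2)*d - 30*sqrt(2) + 12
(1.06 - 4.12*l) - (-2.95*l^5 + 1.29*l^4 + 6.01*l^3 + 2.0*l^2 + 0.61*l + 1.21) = 2.95*l^5 - 1.29*l^4 - 6.01*l^3 - 2.0*l^2 - 4.73*l - 0.15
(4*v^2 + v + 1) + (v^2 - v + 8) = 5*v^2 + 9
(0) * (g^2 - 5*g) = 0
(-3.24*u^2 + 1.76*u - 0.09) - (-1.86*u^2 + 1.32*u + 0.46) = -1.38*u^2 + 0.44*u - 0.55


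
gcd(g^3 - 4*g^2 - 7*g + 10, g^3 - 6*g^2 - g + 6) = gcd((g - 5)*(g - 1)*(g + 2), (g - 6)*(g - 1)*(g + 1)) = g - 1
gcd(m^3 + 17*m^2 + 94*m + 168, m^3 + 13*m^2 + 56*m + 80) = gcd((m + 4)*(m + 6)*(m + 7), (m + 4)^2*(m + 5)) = m + 4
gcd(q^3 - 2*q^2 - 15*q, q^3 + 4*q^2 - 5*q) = q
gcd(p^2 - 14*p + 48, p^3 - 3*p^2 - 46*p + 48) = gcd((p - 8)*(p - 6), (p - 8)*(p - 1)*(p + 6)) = p - 8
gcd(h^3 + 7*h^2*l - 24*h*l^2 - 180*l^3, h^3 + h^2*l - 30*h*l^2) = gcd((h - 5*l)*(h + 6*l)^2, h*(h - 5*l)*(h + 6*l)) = h^2 + h*l - 30*l^2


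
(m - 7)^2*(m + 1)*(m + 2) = m^4 - 11*m^3 + 9*m^2 + 119*m + 98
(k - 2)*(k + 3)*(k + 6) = k^3 + 7*k^2 - 36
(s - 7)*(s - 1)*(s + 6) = s^3 - 2*s^2 - 41*s + 42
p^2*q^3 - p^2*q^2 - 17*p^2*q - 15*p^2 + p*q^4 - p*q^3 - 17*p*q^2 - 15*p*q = (p + q)*(q - 5)*(q + 3)*(p*q + p)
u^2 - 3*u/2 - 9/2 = (u - 3)*(u + 3/2)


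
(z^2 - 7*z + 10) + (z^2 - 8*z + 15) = 2*z^2 - 15*z + 25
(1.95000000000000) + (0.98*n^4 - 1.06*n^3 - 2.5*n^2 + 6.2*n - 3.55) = 0.98*n^4 - 1.06*n^3 - 2.5*n^2 + 6.2*n - 1.6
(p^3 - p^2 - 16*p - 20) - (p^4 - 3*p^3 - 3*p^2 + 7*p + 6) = -p^4 + 4*p^3 + 2*p^2 - 23*p - 26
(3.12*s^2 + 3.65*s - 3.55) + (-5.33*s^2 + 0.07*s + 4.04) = -2.21*s^2 + 3.72*s + 0.49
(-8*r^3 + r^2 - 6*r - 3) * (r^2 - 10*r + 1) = -8*r^5 + 81*r^4 - 24*r^3 + 58*r^2 + 24*r - 3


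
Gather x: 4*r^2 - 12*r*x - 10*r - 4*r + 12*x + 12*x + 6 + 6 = 4*r^2 - 14*r + x*(24 - 12*r) + 12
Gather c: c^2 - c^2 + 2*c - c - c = 0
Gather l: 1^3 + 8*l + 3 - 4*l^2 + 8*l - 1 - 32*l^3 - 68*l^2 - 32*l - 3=-32*l^3 - 72*l^2 - 16*l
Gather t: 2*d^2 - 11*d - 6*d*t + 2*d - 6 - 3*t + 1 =2*d^2 - 9*d + t*(-6*d - 3) - 5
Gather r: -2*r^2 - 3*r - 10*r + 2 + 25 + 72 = -2*r^2 - 13*r + 99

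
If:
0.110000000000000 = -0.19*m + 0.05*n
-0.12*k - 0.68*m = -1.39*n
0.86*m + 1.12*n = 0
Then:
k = 7.01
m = -0.48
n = 0.37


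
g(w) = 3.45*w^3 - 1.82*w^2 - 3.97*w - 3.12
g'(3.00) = 78.26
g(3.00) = 61.74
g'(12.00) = 1442.75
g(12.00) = 5648.76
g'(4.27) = 169.20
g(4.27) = 215.34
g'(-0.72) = 4.02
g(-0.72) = -2.49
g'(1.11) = 4.74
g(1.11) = -5.05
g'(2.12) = 34.83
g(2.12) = 13.16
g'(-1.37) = 20.44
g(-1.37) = -9.97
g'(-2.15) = 51.70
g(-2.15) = -37.28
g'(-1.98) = 43.81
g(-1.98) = -29.17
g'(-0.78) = 5.17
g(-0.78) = -2.77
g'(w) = 10.35*w^2 - 3.64*w - 3.97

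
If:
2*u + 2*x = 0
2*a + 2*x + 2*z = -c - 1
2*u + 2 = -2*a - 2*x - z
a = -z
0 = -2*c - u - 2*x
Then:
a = -2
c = 1/3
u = 2/3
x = -2/3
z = 2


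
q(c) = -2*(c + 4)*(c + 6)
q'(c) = -4*c - 20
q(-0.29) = -42.37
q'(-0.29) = -18.84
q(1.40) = -79.92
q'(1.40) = -25.60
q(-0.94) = -30.97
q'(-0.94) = -16.24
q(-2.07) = -15.17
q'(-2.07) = -11.72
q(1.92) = -93.77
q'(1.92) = -27.68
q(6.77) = -275.07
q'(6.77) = -47.08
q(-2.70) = -8.58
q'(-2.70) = -9.20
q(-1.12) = -28.11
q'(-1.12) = -15.52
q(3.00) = -126.00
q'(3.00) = -32.00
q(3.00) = -126.00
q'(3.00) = -32.00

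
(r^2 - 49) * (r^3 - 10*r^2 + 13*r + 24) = r^5 - 10*r^4 - 36*r^3 + 514*r^2 - 637*r - 1176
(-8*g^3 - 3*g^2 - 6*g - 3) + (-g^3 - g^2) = -9*g^3 - 4*g^2 - 6*g - 3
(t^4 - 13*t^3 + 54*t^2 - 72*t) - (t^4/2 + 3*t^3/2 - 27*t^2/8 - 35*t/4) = t^4/2 - 29*t^3/2 + 459*t^2/8 - 253*t/4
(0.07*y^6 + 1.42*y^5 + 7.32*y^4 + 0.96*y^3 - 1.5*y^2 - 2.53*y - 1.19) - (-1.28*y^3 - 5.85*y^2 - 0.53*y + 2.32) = 0.07*y^6 + 1.42*y^5 + 7.32*y^4 + 2.24*y^3 + 4.35*y^2 - 2.0*y - 3.51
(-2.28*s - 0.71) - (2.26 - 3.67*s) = 1.39*s - 2.97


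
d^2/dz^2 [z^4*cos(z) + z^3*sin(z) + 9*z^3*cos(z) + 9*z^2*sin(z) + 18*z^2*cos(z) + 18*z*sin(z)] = -z^4*cos(z) - 9*sqrt(2)*z^3*sin(z + pi/4) - 63*z^2*sin(z) - 84*z*sin(z) + 90*z*cos(z) + 18*sin(z) + 72*cos(z)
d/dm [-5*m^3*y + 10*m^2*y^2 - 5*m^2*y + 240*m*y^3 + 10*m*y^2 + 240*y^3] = 5*y*(-3*m^2 + 4*m*y - 2*m + 48*y^2 + 2*y)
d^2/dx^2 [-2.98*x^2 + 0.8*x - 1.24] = -5.96000000000000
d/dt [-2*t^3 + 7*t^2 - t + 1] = -6*t^2 + 14*t - 1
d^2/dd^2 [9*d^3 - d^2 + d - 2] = 54*d - 2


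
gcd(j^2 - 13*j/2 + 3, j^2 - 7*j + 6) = j - 6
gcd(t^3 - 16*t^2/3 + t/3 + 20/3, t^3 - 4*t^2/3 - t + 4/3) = t^2 - t/3 - 4/3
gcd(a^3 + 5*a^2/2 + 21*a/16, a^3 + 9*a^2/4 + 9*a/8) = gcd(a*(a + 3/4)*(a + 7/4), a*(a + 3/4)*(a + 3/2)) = a^2 + 3*a/4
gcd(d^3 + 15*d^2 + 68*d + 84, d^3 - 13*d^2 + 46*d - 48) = 1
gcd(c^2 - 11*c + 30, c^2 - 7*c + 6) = c - 6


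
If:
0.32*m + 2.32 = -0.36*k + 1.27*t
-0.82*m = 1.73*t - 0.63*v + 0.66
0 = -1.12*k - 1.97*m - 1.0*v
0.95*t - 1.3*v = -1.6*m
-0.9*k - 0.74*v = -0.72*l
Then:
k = -13.07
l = -10.87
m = 4.73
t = -0.69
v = 5.32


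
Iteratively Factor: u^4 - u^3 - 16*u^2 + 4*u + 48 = (u + 2)*(u^3 - 3*u^2 - 10*u + 24) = (u - 2)*(u + 2)*(u^2 - u - 12) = (u - 4)*(u - 2)*(u + 2)*(u + 3)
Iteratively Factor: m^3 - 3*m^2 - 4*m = (m + 1)*(m^2 - 4*m) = m*(m + 1)*(m - 4)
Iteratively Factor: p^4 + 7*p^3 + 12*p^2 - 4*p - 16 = (p + 2)*(p^3 + 5*p^2 + 2*p - 8) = (p + 2)*(p + 4)*(p^2 + p - 2) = (p + 2)^2*(p + 4)*(p - 1)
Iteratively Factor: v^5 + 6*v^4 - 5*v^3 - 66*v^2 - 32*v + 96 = (v + 4)*(v^4 + 2*v^3 - 13*v^2 - 14*v + 24) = (v + 2)*(v + 4)*(v^3 - 13*v + 12) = (v + 2)*(v + 4)^2*(v^2 - 4*v + 3) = (v - 1)*(v + 2)*(v + 4)^2*(v - 3)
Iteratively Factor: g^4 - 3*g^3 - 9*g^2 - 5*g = (g + 1)*(g^3 - 4*g^2 - 5*g) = g*(g + 1)*(g^2 - 4*g - 5) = g*(g + 1)^2*(g - 5)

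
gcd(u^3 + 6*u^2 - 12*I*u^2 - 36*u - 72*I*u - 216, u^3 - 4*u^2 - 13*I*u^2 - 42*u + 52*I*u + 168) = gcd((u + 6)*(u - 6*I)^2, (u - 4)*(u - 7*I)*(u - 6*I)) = u - 6*I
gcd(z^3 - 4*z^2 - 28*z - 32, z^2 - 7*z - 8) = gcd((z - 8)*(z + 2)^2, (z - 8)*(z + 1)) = z - 8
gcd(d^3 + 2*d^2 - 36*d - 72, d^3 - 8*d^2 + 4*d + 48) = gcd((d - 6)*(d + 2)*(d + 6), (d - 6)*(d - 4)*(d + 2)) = d^2 - 4*d - 12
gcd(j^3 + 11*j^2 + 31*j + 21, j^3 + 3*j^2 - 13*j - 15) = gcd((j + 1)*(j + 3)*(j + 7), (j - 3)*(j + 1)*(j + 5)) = j + 1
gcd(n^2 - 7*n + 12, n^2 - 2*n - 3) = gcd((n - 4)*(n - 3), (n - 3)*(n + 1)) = n - 3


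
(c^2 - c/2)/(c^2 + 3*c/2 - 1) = c/(c + 2)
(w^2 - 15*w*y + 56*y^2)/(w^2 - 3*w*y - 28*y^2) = (w - 8*y)/(w + 4*y)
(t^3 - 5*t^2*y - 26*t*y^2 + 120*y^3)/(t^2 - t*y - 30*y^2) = t - 4*y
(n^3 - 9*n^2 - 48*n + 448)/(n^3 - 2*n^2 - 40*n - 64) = (n^2 - n - 56)/(n^2 + 6*n + 8)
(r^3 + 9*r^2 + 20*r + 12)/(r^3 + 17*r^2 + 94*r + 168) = (r^2 + 3*r + 2)/(r^2 + 11*r + 28)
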